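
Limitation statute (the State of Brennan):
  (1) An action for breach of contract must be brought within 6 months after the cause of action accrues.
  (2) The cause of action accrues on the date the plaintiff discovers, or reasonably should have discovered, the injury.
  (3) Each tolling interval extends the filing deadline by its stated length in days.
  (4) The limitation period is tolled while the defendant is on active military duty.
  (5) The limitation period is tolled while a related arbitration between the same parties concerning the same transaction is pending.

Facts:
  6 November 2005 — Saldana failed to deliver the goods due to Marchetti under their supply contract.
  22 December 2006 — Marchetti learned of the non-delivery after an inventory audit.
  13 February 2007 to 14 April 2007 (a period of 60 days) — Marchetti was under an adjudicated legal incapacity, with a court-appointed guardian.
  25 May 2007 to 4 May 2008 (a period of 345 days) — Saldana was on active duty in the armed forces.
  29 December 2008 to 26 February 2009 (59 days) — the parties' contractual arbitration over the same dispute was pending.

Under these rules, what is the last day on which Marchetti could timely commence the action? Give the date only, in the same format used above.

Under the discovery rule, the claim accrued on 22 December 2006, when Marchetti discovered the injury — not on the 6 November 2005 date of the underlying act.
6 months from 22 December 2006 is 22 June 2007.
The period was tolled for 345 days by the defendant's active military service (25 May 2007 to 4 May 2008), pushing the deadline to 1 June 2008.
The pending related arbitration starting 29 December 2008 came too late — the period had run on 1 June 2008 — and so does not extend the deadline.
The plaintiff's legal incapacity from 13 February 2007 to 14 April 2007 does not toll the period, because no stated rule makes the plaintiff's incapacity a tolling event.

1 June 2008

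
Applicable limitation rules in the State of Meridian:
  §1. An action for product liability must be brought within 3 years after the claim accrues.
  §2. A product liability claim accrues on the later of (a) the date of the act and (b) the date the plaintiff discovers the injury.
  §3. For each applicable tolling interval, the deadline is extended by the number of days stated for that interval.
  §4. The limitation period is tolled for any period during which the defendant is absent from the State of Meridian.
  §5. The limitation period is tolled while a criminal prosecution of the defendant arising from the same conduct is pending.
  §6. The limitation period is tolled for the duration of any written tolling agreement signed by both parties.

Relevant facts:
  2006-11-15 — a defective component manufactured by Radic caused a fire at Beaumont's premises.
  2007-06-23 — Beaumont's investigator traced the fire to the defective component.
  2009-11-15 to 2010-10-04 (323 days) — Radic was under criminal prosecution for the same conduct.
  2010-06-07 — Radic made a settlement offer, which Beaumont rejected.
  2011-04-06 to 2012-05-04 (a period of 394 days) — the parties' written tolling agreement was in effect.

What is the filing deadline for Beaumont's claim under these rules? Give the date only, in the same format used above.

2012-06-09

The claim accrued on 2007-06-23 — the later of the 2006-11-15 act and the 2007-06-23 discovery.
3 years from 2007-06-23 is 2010-06-23.
The pending criminal prosecution from 2009-11-15 to 2010-10-04 tolled the period for 323 days, extending the deadline to 2011-05-12.
The period was tolled for 394 days by the written tolling agreement (2011-04-06 to 2012-05-04), pushing the deadline to 2012-06-09.
Nothing else in the chronology tolls or restarts the period.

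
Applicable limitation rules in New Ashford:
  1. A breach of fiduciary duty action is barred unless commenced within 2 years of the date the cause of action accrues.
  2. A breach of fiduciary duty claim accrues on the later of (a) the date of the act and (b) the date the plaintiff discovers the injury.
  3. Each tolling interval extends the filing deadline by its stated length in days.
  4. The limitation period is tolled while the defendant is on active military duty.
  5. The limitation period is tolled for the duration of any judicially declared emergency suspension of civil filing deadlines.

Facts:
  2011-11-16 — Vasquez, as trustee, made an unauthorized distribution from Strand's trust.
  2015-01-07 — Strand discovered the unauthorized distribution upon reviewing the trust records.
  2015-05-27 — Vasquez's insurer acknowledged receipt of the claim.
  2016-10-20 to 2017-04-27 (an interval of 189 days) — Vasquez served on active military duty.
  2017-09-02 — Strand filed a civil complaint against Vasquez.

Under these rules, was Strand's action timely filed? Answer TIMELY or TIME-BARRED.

TIME-BARRED

Taking the later of the act (2011-11-16) and discovery (2015-01-07), the claim accrued on 2015-01-07.
Adding the 2 years base period to 2015-01-07 gives a deadline of 2017-01-07, before any tolling.
The defendant's active military service from 2016-10-20 to 2017-04-27 tolled the period for 189 days, extending the deadline to 2017-07-15.
The other events in the timeline have no effect on the limitation period under the stated rules.
Filing on 2017-09-02 missed the 2017-07-15 deadline — the action is time-barred.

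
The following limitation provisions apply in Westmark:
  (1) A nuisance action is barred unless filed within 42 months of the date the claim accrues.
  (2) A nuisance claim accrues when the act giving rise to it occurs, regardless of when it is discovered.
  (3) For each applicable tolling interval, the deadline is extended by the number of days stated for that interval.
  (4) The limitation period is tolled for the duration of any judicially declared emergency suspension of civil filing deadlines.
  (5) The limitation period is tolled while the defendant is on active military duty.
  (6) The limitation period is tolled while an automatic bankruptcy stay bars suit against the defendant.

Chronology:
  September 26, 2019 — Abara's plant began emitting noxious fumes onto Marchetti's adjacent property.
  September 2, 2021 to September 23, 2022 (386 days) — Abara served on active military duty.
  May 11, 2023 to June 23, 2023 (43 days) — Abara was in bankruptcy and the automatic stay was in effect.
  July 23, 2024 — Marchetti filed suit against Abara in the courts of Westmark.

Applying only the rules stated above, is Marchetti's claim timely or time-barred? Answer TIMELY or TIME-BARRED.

TIME-BARRED

The claim accrued on September 26, 2019, when the wrongful act occurred.
42 months from September 26, 2019 is March 26, 2023.
Because the defendant's active military service ran from September 2, 2021 to September 23, 2022, the deadline is extended by 386 days to April 15, 2024.
The automatic bankruptcy stay from May 11, 2023 to June 23, 2023 tolled the period for 43 days, extending the deadline to May 28, 2024.
The July 23, 2024 filing falls after the May 28, 2024 deadline; the claim is time-barred.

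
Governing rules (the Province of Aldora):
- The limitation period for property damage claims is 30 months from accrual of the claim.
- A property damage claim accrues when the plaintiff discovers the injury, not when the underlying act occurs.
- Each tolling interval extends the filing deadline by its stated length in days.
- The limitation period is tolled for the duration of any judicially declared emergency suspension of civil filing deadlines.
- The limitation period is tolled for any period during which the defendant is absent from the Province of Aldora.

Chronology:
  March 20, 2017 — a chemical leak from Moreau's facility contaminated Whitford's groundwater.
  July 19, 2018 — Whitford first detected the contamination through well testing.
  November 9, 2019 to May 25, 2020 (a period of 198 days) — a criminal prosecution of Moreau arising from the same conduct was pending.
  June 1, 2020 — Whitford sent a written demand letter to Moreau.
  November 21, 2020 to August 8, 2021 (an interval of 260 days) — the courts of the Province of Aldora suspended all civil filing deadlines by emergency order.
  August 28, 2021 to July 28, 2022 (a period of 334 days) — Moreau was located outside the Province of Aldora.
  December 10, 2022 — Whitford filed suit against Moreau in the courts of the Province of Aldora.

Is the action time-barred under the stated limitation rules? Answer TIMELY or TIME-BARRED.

TIME-BARRED

Accrual is tied to discovery, so the period began on July 19, 2018 rather than on March 20, 2017 when the act occurred.
The untolled deadline — 30 months after July 19, 2018 — is January 19, 2021.
The period was tolled for 260 days by the emergency suspension of filing deadlines (November 21, 2020 to August 8, 2021), pushing the deadline to October 6, 2021.
The defendant's absence from the jurisdiction from August 28, 2021 to July 28, 2022 tolled the period for 334 days, extending the deadline to September 5, 2022.
Although a criminal prosecution ran from November 9, 2019 to May 25, 2020, the stated rules do not make that a tolling event, so it is disregarded.
Nothing else in the chronology tolls or restarts the period.
Whitford filed on December 10, 2022, after the September 5, 2022 deadline, so the action is time-barred.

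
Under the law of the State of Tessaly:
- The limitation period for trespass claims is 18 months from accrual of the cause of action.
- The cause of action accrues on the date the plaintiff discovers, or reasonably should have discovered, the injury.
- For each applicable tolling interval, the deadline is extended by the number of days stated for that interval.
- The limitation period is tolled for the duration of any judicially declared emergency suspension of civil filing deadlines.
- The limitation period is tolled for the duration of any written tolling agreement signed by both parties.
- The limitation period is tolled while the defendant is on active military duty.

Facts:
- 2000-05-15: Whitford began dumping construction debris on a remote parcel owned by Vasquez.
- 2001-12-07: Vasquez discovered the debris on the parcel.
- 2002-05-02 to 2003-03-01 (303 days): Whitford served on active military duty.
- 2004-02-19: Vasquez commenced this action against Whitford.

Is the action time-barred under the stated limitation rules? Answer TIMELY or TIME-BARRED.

Under the discovery rule, the claim accrued on 2001-12-07, when Vasquez discovered the injury — not on the 2000-05-15 date of the underlying act.
18 months from 2001-12-07 is 2003-06-07.
The period was tolled for 303 days by the defendant's active military service (2002-05-02 to 2003-03-01), pushing the deadline to 2004-04-05.
Vasquez filed on 2004-02-19, before the 2004-04-05 deadline, so the action is timely.

TIMELY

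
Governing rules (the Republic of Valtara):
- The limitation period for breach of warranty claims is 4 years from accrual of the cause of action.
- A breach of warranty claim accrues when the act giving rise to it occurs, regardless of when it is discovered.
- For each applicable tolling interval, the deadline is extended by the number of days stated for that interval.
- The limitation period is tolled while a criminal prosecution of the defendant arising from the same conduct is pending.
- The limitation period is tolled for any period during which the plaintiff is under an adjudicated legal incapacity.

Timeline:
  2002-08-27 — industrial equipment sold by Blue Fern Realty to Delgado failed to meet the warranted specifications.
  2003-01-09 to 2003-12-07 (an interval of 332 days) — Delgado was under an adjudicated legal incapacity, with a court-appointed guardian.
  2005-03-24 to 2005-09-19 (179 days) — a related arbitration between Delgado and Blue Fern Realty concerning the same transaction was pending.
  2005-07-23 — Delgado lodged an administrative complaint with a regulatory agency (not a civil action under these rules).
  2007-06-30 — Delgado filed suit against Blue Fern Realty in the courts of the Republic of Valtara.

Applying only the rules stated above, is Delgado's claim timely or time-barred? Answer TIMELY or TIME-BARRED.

TIMELY

The claim accrued on 2002-08-27, when the wrongful act occurred.
Adding the 4 years base period to 2002-08-27 gives a deadline of 2006-08-27, before any tolling.
Because the plaintiff's legal incapacity ran from 2003-01-09 to 2003-12-07, the deadline is extended by 332 days to 2007-07-25.
Although a pending arbitration ran from 2005-03-24 to 2005-09-19, the stated rules do not make that a tolling event, so it is disregarded.
Nothing else in the chronology tolls or restarts the period.
Delgado filed on 2007-06-30, before the 2007-07-25 deadline, so the action is timely.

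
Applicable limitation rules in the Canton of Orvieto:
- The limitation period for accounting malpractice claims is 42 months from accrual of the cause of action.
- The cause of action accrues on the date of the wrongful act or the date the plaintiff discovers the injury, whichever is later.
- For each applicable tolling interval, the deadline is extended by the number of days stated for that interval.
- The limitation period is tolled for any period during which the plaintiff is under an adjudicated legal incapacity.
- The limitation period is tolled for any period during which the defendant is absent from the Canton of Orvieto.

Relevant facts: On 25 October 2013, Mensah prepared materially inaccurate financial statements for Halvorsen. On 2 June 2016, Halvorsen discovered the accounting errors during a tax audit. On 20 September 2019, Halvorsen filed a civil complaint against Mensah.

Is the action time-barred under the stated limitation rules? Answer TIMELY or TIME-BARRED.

Taking the later of the act (25 October 2013) and discovery (2 June 2016), the claim accrued on 2 June 2016.
42 months from 2 June 2016 is 2 December 2019.
The 20 September 2019 filing precedes the 2 December 2019 deadline; the claim is timely.

TIMELY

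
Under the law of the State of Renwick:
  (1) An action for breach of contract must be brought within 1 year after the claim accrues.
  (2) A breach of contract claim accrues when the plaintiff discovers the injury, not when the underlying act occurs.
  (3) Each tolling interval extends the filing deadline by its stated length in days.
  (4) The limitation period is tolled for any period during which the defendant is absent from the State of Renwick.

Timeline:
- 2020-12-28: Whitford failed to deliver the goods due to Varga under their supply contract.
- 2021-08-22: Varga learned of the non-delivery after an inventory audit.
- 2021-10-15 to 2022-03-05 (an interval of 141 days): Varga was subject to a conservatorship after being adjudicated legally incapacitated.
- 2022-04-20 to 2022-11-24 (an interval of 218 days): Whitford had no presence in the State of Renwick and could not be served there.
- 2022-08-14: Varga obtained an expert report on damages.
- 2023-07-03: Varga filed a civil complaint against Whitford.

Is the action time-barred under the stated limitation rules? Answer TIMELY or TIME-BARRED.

Under the discovery rule, the claim accrued on 2021-08-22, when Varga discovered the injury — not on the 2020-12-28 date of the underlying act.
1 year from 2021-08-22 is 2022-08-22.
The period was tolled for 218 days by the defendant's absence from the jurisdiction (2022-04-20 to 2022-11-24), pushing the deadline to 2023-03-28.
The plaintiff's legal incapacity from 2021-10-15 to 2022-03-05 does not toll the period, because no stated rule makes the plaintiff's incapacity a tolling event.
Nothing else in the chronology tolls or restarts the period.
Filing on 2023-07-03 missed the 2023-03-28 deadline — the action is time-barred.

TIME-BARRED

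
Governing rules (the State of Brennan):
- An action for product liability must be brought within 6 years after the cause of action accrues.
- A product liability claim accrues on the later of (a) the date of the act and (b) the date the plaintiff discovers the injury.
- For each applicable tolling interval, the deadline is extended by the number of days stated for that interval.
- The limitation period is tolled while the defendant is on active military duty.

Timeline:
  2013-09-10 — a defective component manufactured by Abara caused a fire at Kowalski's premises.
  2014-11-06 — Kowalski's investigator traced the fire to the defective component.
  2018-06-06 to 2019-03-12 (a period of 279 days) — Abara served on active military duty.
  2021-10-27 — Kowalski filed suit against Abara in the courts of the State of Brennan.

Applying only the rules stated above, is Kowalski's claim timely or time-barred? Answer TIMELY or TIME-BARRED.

TIME-BARRED

The claim accrued on 2014-11-06 — the later of the 2013-09-10 act and the 2014-11-06 discovery.
6 years from 2014-11-06 is 2020-11-06.
Because the defendant's active military service ran from 2018-06-06 to 2019-03-12, the deadline is extended by 279 days to 2021-08-12.
The 2021-10-27 filing falls after the 2021-08-12 deadline; the claim is time-barred.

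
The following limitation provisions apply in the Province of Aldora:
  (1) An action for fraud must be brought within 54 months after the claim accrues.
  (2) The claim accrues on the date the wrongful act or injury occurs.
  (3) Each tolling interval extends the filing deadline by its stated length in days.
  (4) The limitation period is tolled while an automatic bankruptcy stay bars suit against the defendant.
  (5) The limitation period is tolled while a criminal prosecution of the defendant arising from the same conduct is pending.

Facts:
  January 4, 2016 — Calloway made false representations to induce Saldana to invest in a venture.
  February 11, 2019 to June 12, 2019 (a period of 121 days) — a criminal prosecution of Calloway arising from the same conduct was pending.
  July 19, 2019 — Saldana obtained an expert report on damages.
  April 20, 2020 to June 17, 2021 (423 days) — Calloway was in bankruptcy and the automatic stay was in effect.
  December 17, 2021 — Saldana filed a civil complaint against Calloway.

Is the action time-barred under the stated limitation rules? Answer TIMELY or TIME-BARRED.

TIMELY

The limitation period began to run on January 4, 2016.
Adding the 54 months base period to January 4, 2016 gives a deadline of July 4, 2020, before any tolling.
The pending criminal prosecution from February 11, 2019 to June 12, 2019 tolled the period for 121 days, extending the deadline to November 2, 2020.
Because the automatic bankruptcy stay ran from April 20, 2020 to June 17, 2021, the deadline is extended by 423 days to December 30, 2021.
None of the other events listed affects the running of the period under the stated rules.
Saldana filed on December 17, 2021, before the December 30, 2021 deadline, so the action is timely.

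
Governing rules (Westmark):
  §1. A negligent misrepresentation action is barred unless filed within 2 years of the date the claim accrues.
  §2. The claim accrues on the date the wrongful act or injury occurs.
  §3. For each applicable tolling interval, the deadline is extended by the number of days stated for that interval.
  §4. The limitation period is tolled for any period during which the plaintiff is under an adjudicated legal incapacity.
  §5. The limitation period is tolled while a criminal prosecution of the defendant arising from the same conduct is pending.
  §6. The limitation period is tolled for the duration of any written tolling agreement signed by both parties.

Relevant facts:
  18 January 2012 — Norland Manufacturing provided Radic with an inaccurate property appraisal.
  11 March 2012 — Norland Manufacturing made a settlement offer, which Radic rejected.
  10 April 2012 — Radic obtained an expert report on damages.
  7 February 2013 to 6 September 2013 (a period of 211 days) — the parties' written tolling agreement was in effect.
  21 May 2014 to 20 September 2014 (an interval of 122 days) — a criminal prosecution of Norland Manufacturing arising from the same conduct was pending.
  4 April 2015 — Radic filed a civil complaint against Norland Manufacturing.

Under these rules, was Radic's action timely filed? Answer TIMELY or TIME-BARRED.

TIME-BARRED

The claim accrued on 18 January 2012, when the wrongful act occurred.
The untolled deadline — 2 years after 18 January 2012 — is 18 January 2014.
The period was tolled for 211 days by the written tolling agreement (7 February 2013 to 6 September 2013), pushing the deadline to 17 August 2014.
Because the pending criminal prosecution ran from 21 May 2014 to 20 September 2014, the deadline is extended by 122 days to 17 December 2014.
The other events in the timeline have no effect on the limitation period under the stated rules.
Radic filed on 4 April 2015, after the 17 December 2014 deadline, so the action is time-barred.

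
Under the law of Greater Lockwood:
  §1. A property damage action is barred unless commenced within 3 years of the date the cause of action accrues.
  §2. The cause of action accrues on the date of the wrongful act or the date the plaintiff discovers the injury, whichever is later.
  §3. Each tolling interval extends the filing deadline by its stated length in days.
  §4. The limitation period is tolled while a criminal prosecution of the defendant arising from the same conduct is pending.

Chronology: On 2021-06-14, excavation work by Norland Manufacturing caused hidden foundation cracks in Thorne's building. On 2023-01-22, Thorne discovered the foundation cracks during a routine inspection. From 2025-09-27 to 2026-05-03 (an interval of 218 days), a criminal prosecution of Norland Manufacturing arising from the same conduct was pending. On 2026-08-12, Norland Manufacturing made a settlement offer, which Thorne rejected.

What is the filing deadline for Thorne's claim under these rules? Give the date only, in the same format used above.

Because discovery on 2023-01-22 post-dates the 2021-06-14 act, accrual under the later-of rule falls on 2023-01-22.
The untolled deadline — 3 years after 2023-01-22 — is 2026-01-22.
The period was tolled for 218 days by the pending criminal prosecution (2025-09-27 to 2026-05-03), pushing the deadline to 2026-08-28.
The other events in the timeline have no effect on the limitation period under the stated rules.

2026-08-28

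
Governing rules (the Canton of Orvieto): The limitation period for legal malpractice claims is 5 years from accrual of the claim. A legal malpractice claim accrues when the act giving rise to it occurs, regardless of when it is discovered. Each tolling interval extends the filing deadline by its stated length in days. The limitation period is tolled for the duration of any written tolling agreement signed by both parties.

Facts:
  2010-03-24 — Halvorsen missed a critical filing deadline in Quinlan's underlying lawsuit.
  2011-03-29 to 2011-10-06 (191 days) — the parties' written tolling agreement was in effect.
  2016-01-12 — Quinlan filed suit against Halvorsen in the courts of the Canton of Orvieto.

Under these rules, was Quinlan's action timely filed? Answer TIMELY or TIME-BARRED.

TIME-BARRED

The claim accrued on 2010-03-24, when the wrongful act occurred.
The untolled deadline — 5 years after 2010-03-24 — is 2015-03-24.
The written tolling agreement from 2011-03-29 to 2011-10-06 tolled the period for 191 days, extending the deadline to 2015-10-01.
Quinlan filed on 2016-01-12, after the 2015-10-01 deadline, so the action is time-barred.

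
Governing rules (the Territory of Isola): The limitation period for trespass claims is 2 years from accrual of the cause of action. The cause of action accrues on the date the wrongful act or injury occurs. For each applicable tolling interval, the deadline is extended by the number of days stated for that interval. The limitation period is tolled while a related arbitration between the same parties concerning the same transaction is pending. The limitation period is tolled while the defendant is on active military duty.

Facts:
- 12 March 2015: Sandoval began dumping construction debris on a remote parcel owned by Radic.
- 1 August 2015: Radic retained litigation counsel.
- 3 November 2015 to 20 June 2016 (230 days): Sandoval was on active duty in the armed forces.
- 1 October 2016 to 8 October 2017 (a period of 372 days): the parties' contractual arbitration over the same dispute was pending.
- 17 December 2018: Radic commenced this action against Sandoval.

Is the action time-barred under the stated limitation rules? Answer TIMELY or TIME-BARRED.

The claim accrued on 12 March 2015, when the wrongful act occurred.
The untolled deadline — 2 years after 12 March 2015 — is 12 March 2017.
The defendant's active military service from 3 November 2015 to 20 June 2016 tolled the period for 230 days, extending the deadline to 28 October 2017.
The pending related arbitration from 1 October 2016 to 8 October 2017 tolled the period for 372 days, extending the deadline to 4 November 2018.
The other events in the timeline have no effect on the limitation period under the stated rules.
Radic filed on 17 December 2018, after the 4 November 2018 deadline, so the action is time-barred.

TIME-BARRED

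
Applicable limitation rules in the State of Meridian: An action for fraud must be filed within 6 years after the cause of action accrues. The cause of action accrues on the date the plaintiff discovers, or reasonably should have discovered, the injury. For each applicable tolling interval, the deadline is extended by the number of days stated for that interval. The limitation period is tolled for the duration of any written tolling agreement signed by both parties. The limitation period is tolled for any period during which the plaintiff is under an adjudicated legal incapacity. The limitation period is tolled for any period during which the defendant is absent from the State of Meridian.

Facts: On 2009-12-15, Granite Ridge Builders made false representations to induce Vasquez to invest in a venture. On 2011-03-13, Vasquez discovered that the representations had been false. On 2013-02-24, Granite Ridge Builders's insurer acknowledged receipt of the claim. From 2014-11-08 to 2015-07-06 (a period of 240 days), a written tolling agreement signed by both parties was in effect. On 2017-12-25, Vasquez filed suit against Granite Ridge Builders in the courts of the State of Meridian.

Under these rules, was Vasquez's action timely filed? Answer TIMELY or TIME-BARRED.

Accrual is tied to discovery, so the period began on 2011-03-13 rather than on 2009-12-15 when the act occurred.
The untolled deadline — 6 years after 2011-03-13 — is 2017-03-13.
The written tolling agreement from 2014-11-08 to 2015-07-06 tolled the period for 240 days, extending the deadline to 2017-11-08.
None of the other events listed affects the running of the period under the stated rules.
Vasquez filed on 2017-12-25, after the 2017-11-08 deadline, so the action is time-barred.

TIME-BARRED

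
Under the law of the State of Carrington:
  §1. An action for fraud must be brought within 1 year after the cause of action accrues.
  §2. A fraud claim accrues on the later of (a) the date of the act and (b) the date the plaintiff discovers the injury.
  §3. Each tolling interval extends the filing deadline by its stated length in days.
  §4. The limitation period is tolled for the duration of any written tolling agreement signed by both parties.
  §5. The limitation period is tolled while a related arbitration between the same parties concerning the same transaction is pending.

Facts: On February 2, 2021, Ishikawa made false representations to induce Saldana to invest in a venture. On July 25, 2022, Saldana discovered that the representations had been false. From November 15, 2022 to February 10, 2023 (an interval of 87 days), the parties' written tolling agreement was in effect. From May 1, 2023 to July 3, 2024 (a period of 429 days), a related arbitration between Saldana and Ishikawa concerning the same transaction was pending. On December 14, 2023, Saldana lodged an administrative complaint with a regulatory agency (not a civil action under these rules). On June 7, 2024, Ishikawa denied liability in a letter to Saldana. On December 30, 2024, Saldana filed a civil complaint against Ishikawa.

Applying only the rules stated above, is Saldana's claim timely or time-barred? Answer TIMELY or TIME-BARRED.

TIME-BARRED

Taking the later of the act (February 2, 2021) and discovery (July 25, 2022), the claim accrued on July 25, 2022.
Adding the 1 year base period to July 25, 2022 gives a deadline of July 25, 2023, before any tolling.
Because the written tolling agreement ran from November 15, 2022 to February 10, 2023, the deadline is extended by 87 days to October 20, 2023.
The pending related arbitration from May 1, 2023 to July 3, 2024 tolled the period for 429 days, extending the deadline to December 22, 2024.
The other events in the timeline have no effect on the limitation period under the stated rules.
Saldana filed on December 30, 2024, after the December 22, 2024 deadline, so the action is time-barred.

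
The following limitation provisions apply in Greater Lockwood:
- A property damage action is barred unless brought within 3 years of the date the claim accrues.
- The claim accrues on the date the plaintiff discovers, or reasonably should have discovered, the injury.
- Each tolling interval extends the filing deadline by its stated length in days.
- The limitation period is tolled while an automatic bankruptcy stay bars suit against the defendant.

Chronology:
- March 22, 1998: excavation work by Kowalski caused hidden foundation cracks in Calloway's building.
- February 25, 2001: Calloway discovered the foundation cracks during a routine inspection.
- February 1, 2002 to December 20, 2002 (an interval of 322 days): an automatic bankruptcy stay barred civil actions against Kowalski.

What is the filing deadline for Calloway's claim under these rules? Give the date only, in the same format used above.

Under the discovery rule, the claim accrued on February 25, 2001, when Calloway discovered the injury — not on the March 22, 1998 date of the underlying act.
The untolled deadline — 3 years after February 25, 2001 — is February 25, 2004.
The automatic bankruptcy stay from February 1, 2002 to December 20, 2002 tolled the period for 322 days, extending the deadline to January 12, 2005.

January 12, 2005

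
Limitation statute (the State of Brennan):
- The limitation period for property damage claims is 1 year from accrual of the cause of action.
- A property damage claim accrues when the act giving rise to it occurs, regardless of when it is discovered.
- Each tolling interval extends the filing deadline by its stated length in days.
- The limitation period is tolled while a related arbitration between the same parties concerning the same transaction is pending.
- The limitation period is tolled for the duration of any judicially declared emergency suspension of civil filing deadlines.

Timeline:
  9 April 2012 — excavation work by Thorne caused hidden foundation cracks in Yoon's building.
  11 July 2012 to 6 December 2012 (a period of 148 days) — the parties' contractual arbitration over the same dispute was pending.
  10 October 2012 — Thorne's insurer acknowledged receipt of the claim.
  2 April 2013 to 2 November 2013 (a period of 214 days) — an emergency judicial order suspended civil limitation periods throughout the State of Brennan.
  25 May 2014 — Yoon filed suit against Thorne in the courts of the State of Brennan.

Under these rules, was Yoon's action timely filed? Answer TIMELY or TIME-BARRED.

The claim accrued on 9 April 2012, when the wrongful act occurred.
The untolled deadline — 1 year after 9 April 2012 — is 9 April 2013.
The period was tolled for 148 days by the pending related arbitration (11 July 2012 to 6 December 2012), pushing the deadline to 4 September 2013.
The emergency suspension of filing deadlines from 2 April 2013 to 2 November 2013 tolled the period for 214 days, extending the deadline to 6 April 2014.
The other events in the timeline have no effect on the limitation period under the stated rules.
Filing on 25 May 2014 missed the 6 April 2014 deadline — the action is time-barred.

TIME-BARRED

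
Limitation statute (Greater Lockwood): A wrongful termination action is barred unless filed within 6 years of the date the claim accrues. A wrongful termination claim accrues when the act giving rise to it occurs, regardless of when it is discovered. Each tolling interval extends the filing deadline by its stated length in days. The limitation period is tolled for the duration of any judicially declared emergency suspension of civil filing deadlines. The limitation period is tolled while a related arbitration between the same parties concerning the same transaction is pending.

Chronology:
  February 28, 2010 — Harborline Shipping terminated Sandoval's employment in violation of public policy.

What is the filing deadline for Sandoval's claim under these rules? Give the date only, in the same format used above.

The claim accrued on February 28, 2010, when the wrongful act occurred.
The untolled deadline — 6 years after February 28, 2010 — is February 28, 2016.

February 28, 2016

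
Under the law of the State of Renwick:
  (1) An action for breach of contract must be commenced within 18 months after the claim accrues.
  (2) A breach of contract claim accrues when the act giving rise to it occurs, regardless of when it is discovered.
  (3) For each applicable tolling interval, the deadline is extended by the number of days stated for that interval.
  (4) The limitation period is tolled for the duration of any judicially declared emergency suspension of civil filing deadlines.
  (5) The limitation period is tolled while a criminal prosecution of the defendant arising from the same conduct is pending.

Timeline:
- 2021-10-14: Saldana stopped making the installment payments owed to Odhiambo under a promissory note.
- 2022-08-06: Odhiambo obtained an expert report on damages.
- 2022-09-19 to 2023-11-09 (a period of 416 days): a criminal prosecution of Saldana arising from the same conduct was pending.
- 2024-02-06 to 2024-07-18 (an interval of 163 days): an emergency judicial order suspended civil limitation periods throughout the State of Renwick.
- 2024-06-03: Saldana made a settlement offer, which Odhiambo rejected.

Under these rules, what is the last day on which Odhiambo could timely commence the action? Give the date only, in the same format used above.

2024-11-13

The limitation period began to run on 2021-10-14.
Adding the 18 months base period to 2021-10-14 gives a deadline of 2023-04-14, before any tolling.
The pending criminal prosecution from 2022-09-19 to 2023-11-09 tolled the period for 416 days, extending the deadline to 2024-06-03.
The period was tolled for 163 days by the emergency suspension of filing deadlines (2024-02-06 to 2024-07-18), pushing the deadline to 2024-11-13.
Nothing else in the chronology tolls or restarts the period.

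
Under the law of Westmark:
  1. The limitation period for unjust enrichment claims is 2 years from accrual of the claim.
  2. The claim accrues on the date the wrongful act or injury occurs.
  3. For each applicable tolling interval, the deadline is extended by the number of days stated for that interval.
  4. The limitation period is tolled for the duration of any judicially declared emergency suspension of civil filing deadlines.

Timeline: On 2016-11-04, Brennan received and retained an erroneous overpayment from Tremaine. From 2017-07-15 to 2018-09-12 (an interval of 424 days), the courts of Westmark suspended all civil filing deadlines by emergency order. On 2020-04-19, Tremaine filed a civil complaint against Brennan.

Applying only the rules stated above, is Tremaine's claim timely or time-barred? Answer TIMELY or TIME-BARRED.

TIME-BARRED

The limitation period began to run on 2016-11-04.
Adding the 2 years base period to 2016-11-04 gives a deadline of 2018-11-04, before any tolling.
The period was tolled for 424 days by the emergency suspension of filing deadlines (2017-07-15 to 2018-09-12), pushing the deadline to 2020-01-02.
Filing on 2020-04-19 missed the 2020-01-02 deadline — the action is time-barred.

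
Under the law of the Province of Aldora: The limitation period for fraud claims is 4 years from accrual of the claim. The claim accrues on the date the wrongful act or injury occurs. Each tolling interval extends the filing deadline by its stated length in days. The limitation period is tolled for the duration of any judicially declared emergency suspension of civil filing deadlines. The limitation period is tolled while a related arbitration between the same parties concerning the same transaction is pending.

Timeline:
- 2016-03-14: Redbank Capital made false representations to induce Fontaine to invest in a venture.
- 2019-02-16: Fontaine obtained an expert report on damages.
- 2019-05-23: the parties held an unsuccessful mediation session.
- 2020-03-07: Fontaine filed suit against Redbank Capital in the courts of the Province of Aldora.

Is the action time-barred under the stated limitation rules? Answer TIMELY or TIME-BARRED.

The claim accrued on 2016-03-14, when the wrongful act occurred.
The untolled deadline — 4 years after 2016-03-14 — is 2020-03-14.
Nothing else in the chronology tolls or restarts the period.
Filing on 2020-03-07 beat the 2020-03-14 deadline — the action is timely.

TIMELY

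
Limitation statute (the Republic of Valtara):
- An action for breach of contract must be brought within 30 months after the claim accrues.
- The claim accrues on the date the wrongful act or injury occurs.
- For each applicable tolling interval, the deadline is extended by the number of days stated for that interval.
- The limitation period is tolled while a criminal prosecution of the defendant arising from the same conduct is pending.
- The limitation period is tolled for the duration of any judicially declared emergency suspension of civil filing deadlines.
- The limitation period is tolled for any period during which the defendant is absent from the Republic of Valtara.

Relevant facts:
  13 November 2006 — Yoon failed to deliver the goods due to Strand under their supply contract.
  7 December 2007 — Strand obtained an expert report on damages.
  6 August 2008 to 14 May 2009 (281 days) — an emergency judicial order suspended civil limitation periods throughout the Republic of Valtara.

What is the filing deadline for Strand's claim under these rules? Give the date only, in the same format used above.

The claim accrued on 13 November 2006, the date of the act.
Adding the 30 months base period to 13 November 2006 gives a deadline of 13 May 2009, before any tolling.
The period was tolled for 281 days by the emergency suspension of filing deadlines (6 August 2008 to 14 May 2009), pushing the deadline to 18 February 2010.
Nothing else in the chronology tolls or restarts the period.

18 February 2010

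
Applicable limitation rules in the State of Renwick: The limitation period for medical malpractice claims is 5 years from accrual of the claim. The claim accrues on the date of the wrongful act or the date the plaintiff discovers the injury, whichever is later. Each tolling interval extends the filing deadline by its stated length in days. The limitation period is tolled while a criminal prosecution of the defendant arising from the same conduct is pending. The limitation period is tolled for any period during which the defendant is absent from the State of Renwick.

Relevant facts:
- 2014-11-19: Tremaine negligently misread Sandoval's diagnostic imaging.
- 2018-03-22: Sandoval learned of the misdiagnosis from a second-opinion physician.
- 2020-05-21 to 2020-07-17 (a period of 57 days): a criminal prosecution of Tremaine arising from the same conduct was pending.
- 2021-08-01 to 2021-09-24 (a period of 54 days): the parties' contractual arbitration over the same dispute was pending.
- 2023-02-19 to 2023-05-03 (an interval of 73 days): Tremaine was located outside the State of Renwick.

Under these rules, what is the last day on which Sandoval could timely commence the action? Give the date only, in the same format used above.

The claim accrued on 2018-03-22 — the later of the 2014-11-19 act and the 2018-03-22 discovery.
5 years from 2018-03-22 is 2023-03-22.
The period was tolled for 57 days by the pending criminal prosecution (2020-05-21 to 2020-07-17), pushing the deadline to 2023-05-18.
The period was tolled for 73 days by the defendant's absence from the jurisdiction (2023-02-19 to 2023-05-03), pushing the deadline to 2023-07-30.
The pending related arbitration from 2021-08-01 to 2021-09-24 does not toll the period, because no stated rule makes a pending arbitration a tolling event.

2023-07-30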